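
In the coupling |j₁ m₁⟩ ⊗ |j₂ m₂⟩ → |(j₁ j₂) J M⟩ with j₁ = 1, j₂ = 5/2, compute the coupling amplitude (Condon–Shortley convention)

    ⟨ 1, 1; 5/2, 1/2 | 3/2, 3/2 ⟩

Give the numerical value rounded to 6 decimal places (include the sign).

+√(1/15) ≈ +0.258199

triangle: 2!×0!×3!/6! = 12/720
(j±m)!: 2!×0!×3!×2!×3!×0! = 144
prefactor² = (2J+1)×Δ×N² = 48/5
  k=0: +1/(0!×2!×0!×3!×0!×0!) = 1/12
Σ = 1/12  ⇒  CG² = 48/5×1/12² = 1/15
CG = +√(1/15) = +0.258199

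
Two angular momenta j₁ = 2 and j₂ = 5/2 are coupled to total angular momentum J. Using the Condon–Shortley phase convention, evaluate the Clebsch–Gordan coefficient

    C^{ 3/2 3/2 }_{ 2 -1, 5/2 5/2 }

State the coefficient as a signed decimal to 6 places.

√[4·3!1!2!/7! · 1!3!5!0!3!0!] = √(288/7)
  +(−1)^3/∏(3,0,0,2,1,0)! = -1/12  (running -1/12)
⟨..|..⟩ = √(288/7)·(-1/12) = -0.534522

-0.534522  (= −√(2/7))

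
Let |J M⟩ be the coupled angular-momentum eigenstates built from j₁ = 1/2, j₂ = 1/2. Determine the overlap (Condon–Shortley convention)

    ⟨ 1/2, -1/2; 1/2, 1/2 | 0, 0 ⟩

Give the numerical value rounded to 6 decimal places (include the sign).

-0.707107  (= −√(1/2))

triangle: 1!×0!×0!/2! = 1/2
(j±m)!: 0!×1!×1!×0!×0!×0! = 1
prefactor² = (2J+1)×Δ×N² = 1/2
  k=1: −1/(1!×0!×0!×0!×0!×0!) = -1
Σ = -1  ⇒  CG² = 1/2×(-1)² = 1/2
CG = −√(1/2) = -0.707107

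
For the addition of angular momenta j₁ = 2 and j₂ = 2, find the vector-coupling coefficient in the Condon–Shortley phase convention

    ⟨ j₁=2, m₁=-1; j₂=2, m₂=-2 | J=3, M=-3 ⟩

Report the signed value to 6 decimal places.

+√(1/2) = +0.707107

j₁+j₂−J=1  J+j₁−j₂=3  J−j₁+j₂=3  j₁+j₂+J+1=8
(j₁±m₁, j₂±m₂, J±M) = (1,3,0,4,0,6)
P² = 648
sum k=0..0:
  [0] +1/36 = 1/36
S = 1/36
C² = P²·S² = 1/2 ; C = +0.707107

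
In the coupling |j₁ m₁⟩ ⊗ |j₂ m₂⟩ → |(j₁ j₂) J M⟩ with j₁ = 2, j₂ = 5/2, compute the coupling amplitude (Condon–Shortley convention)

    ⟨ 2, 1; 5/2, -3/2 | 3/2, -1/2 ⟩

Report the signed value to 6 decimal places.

triangle: 3!*1!*2!/7! = 12/5040
(j±m)!: 3!*1!*1!*4!*1!*2! = 288
prefactor² = (2J+1)*Δ*N² = 96/35
  k=0: +1/(0!*3!*1!*1!*0!*1!) = 1/6
  k=1: −1/(1!*2!*0!*0!*1!*2!) = -1/4
Σ = -1/12  ⇒  CG² = 96/35*(-1/12)² = 2/105
CG = −√(2/105) = -0.138013

-0.138013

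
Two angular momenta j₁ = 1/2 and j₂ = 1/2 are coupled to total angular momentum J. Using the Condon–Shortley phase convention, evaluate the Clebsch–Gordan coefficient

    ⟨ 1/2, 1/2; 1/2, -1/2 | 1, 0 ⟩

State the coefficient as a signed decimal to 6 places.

+0.707107

triangle: 0!*1!*1!/3! = 1/6
(j±m)!: 1!*0!*0!*1!*1!*1! = 1
prefactor² = (2J+1)*Δ*N² = 1/2
  k=0: +1/(0!*0!*0!*0!*1!*1!) = 1
Σ = 1  ⇒  CG² = 1/2*1² = 1/2
CG = +√(1/2) = +0.707107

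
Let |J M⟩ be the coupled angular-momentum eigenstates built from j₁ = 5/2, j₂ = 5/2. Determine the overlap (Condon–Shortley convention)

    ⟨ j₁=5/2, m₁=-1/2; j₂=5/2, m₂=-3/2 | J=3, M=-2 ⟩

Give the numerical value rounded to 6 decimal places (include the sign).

√[7·2!3!3!/9! · 2!3!1!4!1!5!] = √(48)
  +(−1)^0/∏(0,2,3,1,0,2)! = 1/24  (running 1/24)
  +(−1)^1/∏(1,1,2,0,1,3)! = -1/12  (running -1/24)
⟨..|..⟩ = √(48)·(-1/24) = -0.288675

-0.288675  (= −√(1/12))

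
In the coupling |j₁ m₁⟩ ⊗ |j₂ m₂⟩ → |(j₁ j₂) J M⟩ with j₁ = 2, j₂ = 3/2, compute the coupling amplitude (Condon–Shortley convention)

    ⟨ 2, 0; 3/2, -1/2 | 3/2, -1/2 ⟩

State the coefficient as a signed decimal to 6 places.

triangle: 2!×2!×1!/6! = 4/720
(j±m)!: 2!×2!×1!×2!×1!×2! = 16
prefactor² = (2J+1)×Δ×N² = 16/45
  k=0: +1/(0!×2!×2!×1!×0!×0!) = 1/4
  k=1: −1/(1!×1!×1!×0!×1!×1!) = -1
Σ = -3/4  ⇒  CG² = 16/45×(-3/4)² = 1/5
CG = −√(1/5) = -0.447214

−√(1/5) ≈ -0.447214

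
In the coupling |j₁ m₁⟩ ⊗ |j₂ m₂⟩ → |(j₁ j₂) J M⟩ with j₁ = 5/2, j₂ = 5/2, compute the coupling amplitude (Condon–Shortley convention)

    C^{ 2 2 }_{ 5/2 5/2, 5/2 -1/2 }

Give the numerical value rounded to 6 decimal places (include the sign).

triangle: 3!·2!·2!/8! = 24/40320
(j±m)!: 5!·0!·2!·3!·4!·0! = 34560
prefactor² = (2J+1)·Δ·N² = 720/7
  k=0: +1/(0!·3!·0!·2!·2!·0!) = 1/24
Σ = 1/24  ⇒  CG² = 720/7·1/24² = 5/28
CG = +√(5/28) = +0.422577

+√(5/28) ≈ +0.422577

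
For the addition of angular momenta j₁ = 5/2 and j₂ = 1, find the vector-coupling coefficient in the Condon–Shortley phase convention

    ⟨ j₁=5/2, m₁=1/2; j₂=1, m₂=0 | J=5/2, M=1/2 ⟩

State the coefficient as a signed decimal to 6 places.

+√(1/35) = +0.169031

triangle: 1!*4!*1!/7! = 24/5040
(j±m)!: 3!*2!*1!*1!*3!*2! = 144
prefactor² = (2J+1)*Δ*N² = 144/35
  k=0: +1/(0!*1!*2!*1!*2!*0!) = 1/4
  k=1: −1/(1!*0!*1!*0!*3!*1!) = -1/6
Σ = 1/12  ⇒  CG² = 144/35*1/12² = 1/35
CG = +√(1/35) = +0.169031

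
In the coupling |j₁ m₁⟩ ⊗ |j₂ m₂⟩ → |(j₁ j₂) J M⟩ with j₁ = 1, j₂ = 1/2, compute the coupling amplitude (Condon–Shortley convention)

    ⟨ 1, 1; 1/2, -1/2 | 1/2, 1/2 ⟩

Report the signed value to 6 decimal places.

√[2·1!1!0!/3! · 2!0!0!1!1!0!] = √(2/3)
  +(−1)^0/∏(0,1,0,0,1,0)! = 1  (running 1)
⟨..|..⟩ = √(2/3)·(1) = +0.816497

+0.816497  (= +√(2/3))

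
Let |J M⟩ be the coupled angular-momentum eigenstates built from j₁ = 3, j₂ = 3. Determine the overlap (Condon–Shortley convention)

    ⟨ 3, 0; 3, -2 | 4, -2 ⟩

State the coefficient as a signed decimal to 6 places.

+√(3/154) ≈ +0.139573

triangle: 2!*4!*4!/11! = 1152/39916800
(j±m)!: 3!*3!*1!*5!*2!*6! = 6220800
prefactor² = (2J+1)*Δ*N² = 124416/77
  k=0: +1/(0!*2!*3!*1!*1!*3!) = 1/72
  k=1: −1/(1!*1!*2!*0!*2!*4!) = -1/96
Σ = 1/288  ⇒  CG² = 124416/77*1/288² = 3/154
CG = +√(3/154) = +0.139573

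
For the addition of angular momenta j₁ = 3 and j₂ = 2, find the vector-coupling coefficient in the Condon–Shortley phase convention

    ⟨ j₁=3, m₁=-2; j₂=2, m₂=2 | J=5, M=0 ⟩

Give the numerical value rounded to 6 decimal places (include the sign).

+0.154303  (= +√(1/42))

triangle: 0!*6!*4!/11! = 17280/39916800
(j±m)!: 1!*5!*4!*0!*5!*5! = 41472000
prefactor² = (2J+1)*Δ*N² = 1382400/7
  k=0: +1/(0!*0!*5!*4!*1!*0!) = 1/2880
Σ = 1/2880  ⇒  CG² = 1382400/7*1/2880² = 1/42
CG = +√(1/42) = +0.154303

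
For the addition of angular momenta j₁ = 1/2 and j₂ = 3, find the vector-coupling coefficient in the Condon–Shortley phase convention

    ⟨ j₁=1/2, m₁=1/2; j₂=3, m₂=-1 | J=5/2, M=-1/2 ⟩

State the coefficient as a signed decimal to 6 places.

j₁+j₂−J=1  J+j₁−j₂=0  J−j₁+j₂=5  j₁+j₂+J+1=7
(j₁±m₁, j₂±m₂, J±M) = (1,0,2,4,2,3)
P² = 576/7
sum k=0..0:
  [0] +1/12 = 1/12
S = 1/12
C² = P²·S² = 4/7 ; C = +0.755929

+√(4/7) = +0.755929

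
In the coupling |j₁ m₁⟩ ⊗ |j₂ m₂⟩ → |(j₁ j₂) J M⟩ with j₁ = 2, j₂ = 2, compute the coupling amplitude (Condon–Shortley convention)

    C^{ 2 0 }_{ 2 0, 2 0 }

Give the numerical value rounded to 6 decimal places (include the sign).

−√(2/7) = -0.534522

triangle: 2!×2!×2!/7! = 8/5040
(j±m)!: 2!×2!×2!×2!×2!×2! = 64
prefactor² = (2J+1)×Δ×N² = 32/63
  k=0: +1/(0!×2!×2!×2!×0!×0!) = 1/8
  k=1: −1/(1!×1!×1!×1!×1!×1!) = -1
  k=2: +1/(2!×0!×0!×0!×2!×2!) = 1/8
Σ = -3/4  ⇒  CG² = 32/63×(-3/4)² = 2/7
CG = −√(2/7) = -0.534522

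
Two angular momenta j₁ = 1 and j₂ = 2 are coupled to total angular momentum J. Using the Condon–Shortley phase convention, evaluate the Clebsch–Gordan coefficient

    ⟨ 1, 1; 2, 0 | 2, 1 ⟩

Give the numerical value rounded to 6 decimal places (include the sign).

+0.707107

j₁+j₂−J=1  J+j₁−j₂=1  J−j₁+j₂=3  j₁+j₂+J+1=6
(j₁±m₁, j₂±m₂, J±M) = (2,0,2,2,3,1)
P² = 2
sum k=0..0:
  [0] +1/2 = 1/2
S = 1/2
C² = P²·S² = 1/2 ; C = +0.707107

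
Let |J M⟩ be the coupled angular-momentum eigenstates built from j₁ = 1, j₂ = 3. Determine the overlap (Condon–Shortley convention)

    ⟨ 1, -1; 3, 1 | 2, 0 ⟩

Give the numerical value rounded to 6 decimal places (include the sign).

+0.534522  (= +√(2/7))

√[5·2!0!4!/7! · 0!2!4!2!2!2!] = √(128/7)
  +(−1)^2/∏(2,0,0,2,0,2)! = 1/8  (running 1/8)
⟨..|..⟩ = √(128/7)·(1/8) = +0.534522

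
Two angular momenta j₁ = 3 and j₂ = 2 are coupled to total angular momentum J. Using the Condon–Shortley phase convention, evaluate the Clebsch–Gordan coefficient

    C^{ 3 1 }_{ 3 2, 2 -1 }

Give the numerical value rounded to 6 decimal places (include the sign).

√[7·2!4!2!/9! · 5!1!1!3!4!2!] = √(64)
  +(−1)^0/∏(0,2,1,1,3,1)! = 1/12  (running 1/12)
  +(−1)^1/∏(1,1,0,0,4,2)! = -1/48  (running 1/16)
⟨..|..⟩ = √(64)·(1/16) = +0.500000

+√(1/4) = +0.500000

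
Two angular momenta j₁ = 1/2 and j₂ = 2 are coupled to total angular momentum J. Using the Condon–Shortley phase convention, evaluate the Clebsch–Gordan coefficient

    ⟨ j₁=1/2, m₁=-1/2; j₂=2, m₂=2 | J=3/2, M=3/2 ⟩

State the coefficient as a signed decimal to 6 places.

triangle: 1!·0!·3!/5! = 6/120
(j±m)!: 0!·1!·4!·0!·3!·0! = 144
prefactor² = (2J+1)·Δ·N² = 144/5
  k=1: −1/(1!·0!·0!·3!·0!·0!) = -1/6
Σ = -1/6  ⇒  CG² = 144/5·(-1/6)² = 4/5
CG = −√(4/5) = -0.894427

-0.894427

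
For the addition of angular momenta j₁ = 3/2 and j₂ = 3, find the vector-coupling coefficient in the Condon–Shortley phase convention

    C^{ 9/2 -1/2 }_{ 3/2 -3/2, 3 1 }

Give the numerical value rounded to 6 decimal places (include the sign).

√[10·0!3!6!/10! · 0!3!4!2!4!5!] = √(69120/7)
  +(−1)^0/∏(0,0,3,4,0,2)! = 1/288  (running 1/288)
⟨..|..⟩ = √(69120/7)·(1/288) = +0.345033

+0.345033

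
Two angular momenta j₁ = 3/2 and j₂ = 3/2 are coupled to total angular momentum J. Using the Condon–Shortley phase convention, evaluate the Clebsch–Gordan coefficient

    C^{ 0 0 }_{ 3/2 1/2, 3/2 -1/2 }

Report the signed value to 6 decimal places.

√[1·3!0!0!/4! · 2!1!1!2!0!0!] = √(1)
  +(−1)^1/∏(1,2,0,0,0,0)! = -1/2  (running -1/2)
⟨..|..⟩ = √(1)·(-1/2) = -0.500000

−√(1/4) ≈ -0.500000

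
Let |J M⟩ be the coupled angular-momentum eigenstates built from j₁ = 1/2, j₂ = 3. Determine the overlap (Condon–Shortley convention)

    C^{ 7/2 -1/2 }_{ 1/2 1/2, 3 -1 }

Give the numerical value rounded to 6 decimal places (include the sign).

+0.654654

triangle: 0!×1!×6!/8! = 720/40320
(j±m)!: 1!×0!×2!×4!×3!×4! = 6912
prefactor² = (2J+1)×Δ×N² = 6912/7
  k=0: +1/(0!×0!×0!×2!×1!×4!) = 1/48
Σ = 1/48  ⇒  CG² = 6912/7×1/48² = 3/7
CG = +√(3/7) = +0.654654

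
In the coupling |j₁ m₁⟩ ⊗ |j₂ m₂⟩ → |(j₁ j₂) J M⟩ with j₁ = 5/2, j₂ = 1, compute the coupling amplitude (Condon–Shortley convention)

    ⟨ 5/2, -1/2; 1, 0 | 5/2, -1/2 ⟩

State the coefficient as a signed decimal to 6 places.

-0.169031  (= −√(1/35))

triangle: 1!×4!×1!/7! = 24/5040
(j±m)!: 2!×3!×1!×1!×2!×3! = 144
prefactor² = (2J+1)×Δ×N² = 144/35
  k=0: +1/(0!×1!×3!×1!×1!×0!) = 1/6
  k=1: −1/(1!×0!×2!×0!×2!×1!) = -1/4
Σ = -1/12  ⇒  CG² = 144/35×(-1/12)² = 1/35
CG = −√(1/35) = -0.169031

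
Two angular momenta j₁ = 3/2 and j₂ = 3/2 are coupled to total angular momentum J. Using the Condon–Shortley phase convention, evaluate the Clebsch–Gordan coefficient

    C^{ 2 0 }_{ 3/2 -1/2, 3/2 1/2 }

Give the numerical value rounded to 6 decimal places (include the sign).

-0.500000

√[5·1!2!2!/6! · 1!2!2!1!2!2!] = √(4/9)
  +(−1)^0/∏(0,1,2,2,0,0)! = 1/4  (running 1/4)
  +(−1)^1/∏(1,0,1,1,1,1)! = -1  (running -3/4)
⟨..|..⟩ = √(4/9)·(-3/4) = -0.500000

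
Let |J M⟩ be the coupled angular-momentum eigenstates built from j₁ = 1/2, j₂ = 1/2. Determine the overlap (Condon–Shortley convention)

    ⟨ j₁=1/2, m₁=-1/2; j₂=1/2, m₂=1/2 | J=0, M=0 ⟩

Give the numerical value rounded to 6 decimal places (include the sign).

-0.707107  (= −√(1/2))

√[1·1!0!0!/2! · 0!1!1!0!0!0!] = √(1/2)
  +(−1)^1/∏(1,0,0,0,0,0)! = -1  (running -1)
⟨..|..⟩ = √(1/2)·(-1) = -0.707107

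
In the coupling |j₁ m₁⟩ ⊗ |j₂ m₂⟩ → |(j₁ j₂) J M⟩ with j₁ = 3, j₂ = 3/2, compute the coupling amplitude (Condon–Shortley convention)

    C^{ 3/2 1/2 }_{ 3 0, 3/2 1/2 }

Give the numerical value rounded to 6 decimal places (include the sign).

+0.507093

triangle: 3!*3!*0!/7! = 36/5040
(j±m)!: 3!*3!*2!*1!*2!*1! = 144
prefactor² = (2J+1)*Δ*N² = 144/35
  k=2: +1/(2!*1!*1!*0!*2!*0!) = 1/4
Σ = 1/4  ⇒  CG² = 144/35*1/4² = 9/35
CG = +√(9/35) = +0.507093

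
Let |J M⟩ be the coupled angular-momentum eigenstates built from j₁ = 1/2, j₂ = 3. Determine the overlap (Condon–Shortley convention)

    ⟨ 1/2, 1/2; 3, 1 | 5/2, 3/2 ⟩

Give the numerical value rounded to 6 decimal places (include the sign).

+0.534522

√[6·1!0!5!/7! · 1!0!4!2!4!1!] = √(1152/7)
  +(−1)^0/∏(0,1,0,4,0,1)! = 1/24  (running 1/24)
⟨..|..⟩ = √(1152/7)·(1/24) = +0.534522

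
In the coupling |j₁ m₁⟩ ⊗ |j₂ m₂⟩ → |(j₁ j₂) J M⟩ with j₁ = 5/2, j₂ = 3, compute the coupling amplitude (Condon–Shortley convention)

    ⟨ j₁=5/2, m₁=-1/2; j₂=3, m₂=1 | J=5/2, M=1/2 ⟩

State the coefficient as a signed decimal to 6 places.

√[6·3!2!3!/9! · 2!3!4!2!3!2!] = √(288/35)
  +(−1)^1/∏(1,2,2,3,0,0)! = -1/24  (running -1/24)
  +(−1)^2/∏(2,1,1,2,1,1)! = 1/4  (running 5/24)
  +(−1)^3/∏(3,0,0,1,2,2)! = -1/24  (running 1/6)
⟨..|..⟩ = √(288/35)·(1/6) = +0.478091

+√(8/35) ≈ +0.478091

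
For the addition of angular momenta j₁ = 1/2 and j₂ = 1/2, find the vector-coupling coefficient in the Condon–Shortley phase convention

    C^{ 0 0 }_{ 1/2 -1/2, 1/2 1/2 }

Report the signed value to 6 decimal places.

−√(1/2) = -0.707107

√[1·1!0!0!/2! · 0!1!1!0!0!0!] = √(1/2)
  +(−1)^1/∏(1,0,0,0,0,0)! = -1  (running -1)
⟨..|..⟩ = √(1/2)·(-1) = -0.707107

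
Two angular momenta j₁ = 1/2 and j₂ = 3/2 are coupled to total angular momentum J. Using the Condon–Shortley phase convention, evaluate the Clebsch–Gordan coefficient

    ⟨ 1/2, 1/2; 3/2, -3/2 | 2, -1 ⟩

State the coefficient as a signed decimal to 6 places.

j₁+j₂−J=0  J+j₁−j₂=1  J−j₁+j₂=3  j₁+j₂+J+1=5
(j₁±m₁, j₂±m₂, J±M) = (1,0,0,3,1,3)
P² = 9
sum k=0..0:
  [0] +1/6 = 1/6
S = 1/6
C² = P²·S² = 1/4 ; C = +0.500000

+0.500000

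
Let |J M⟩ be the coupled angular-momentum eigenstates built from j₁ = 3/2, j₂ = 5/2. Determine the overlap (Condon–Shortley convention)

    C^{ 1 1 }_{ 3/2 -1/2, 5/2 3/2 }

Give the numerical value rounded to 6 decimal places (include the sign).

+√(3/10) = +0.547723

triangle: 3!×0!×2!/6! = 12/720
(j±m)!: 1!×2!×4!×1!×2!×0! = 96
prefactor² = (2J+1)×Δ×N² = 24/5
  k=2: +1/(2!×1!×0!×2!×0!×0!) = 1/4
Σ = 1/4  ⇒  CG² = 24/5×1/4² = 3/10
CG = +√(3/10) = +0.547723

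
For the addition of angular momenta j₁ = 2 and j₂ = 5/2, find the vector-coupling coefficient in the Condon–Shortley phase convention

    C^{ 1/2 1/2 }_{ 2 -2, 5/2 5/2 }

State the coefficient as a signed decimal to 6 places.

triangle: 4!×0!×1!/6! = 24/720
(j±m)!: 0!×4!×5!×0!×1!×0! = 2880
prefactor² = (2J+1)×Δ×N² = 192
  k=4: +1/(4!×0!×0!×1!×0!×0!) = 1/24
Σ = 1/24  ⇒  CG² = 192×1/24² = 1/3
CG = +√(1/3) = +0.577350

+√(1/3) = +0.577350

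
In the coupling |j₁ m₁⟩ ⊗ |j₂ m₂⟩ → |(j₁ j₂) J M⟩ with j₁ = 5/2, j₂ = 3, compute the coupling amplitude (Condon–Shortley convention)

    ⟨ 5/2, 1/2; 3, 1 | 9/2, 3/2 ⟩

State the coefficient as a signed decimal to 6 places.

j₁+j₂−J=1  J+j₁−j₂=4  J−j₁+j₂=5  j₁+j₂+J+1=11
(j₁±m₁, j₂±m₂, J±M) = (3,2,4,2,6,3)
P² = 138240/77
sum k=0..1:
  [0] +1/96 = 1/96
  [1] −1/72 = -1/72
S = -1/288
C² = P²·S² = 5/231 ; C = -0.147122

−√(5/231) = -0.147122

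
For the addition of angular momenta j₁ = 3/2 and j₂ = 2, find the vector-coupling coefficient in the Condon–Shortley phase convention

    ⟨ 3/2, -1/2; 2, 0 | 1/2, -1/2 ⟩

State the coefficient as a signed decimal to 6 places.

j₁+j₂−J=3  J+j₁−j₂=0  J−j₁+j₂=1  j₁+j₂+J+1=5
(j₁±m₁, j₂±m₂, J±M) = (1,2,2,2,0,1)
P² = 4/5
sum k=2..2:
  [2] +1/2 = 1/2
S = 1/2
C² = P²·S² = 1/5 ; C = +0.447214

+0.447214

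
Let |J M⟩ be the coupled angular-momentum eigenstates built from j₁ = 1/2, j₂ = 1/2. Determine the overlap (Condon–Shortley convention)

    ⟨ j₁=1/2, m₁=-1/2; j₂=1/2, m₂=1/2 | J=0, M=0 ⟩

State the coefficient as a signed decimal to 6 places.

−√(1/2) ≈ -0.707107

√[1·1!0!0!/2! · 0!1!1!0!0!0!] = √(1/2)
  +(−1)^1/∏(1,0,0,0,0,0)! = -1  (running -1)
⟨..|..⟩ = √(1/2)·(-1) = -0.707107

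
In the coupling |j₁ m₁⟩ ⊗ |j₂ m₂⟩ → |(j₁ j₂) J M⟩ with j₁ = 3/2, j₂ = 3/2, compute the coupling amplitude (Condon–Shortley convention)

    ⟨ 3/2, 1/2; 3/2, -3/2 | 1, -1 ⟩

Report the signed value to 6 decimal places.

+0.547723

√[3·2!1!1!/5! · 2!1!0!3!0!2!] = √(6/5)
  +(−1)^0/∏(0,2,1,0,0,1)! = 1/2  (running 1/2)
⟨..|..⟩ = √(6/5)·(1/2) = +0.547723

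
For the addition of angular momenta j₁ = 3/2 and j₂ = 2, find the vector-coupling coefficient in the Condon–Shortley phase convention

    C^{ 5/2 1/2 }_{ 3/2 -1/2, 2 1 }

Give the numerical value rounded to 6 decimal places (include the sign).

triangle: 1!*2!*3!/7! = 12/5040
(j±m)!: 1!*2!*3!*1!*3!*2! = 144
prefactor² = (2J+1)*Δ*N² = 72/35
  k=0: +1/(0!*1!*2!*3!*0!*0!) = 1/12
  k=1: −1/(1!*0!*1!*2!*1!*1!) = -1/2
Σ = -5/12  ⇒  CG² = 72/35*(-5/12)² = 5/14
CG = −√(5/14) = -0.597614

−√(5/14) = -0.597614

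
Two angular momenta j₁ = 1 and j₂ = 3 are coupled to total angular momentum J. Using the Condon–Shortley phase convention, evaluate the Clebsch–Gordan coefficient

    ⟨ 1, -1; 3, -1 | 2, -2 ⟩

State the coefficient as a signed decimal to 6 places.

+√(1/21) ≈ +0.218218

j₁+j₂−J=2  J+j₁−j₂=0  J−j₁+j₂=4  j₁+j₂+J+1=7
(j₁±m₁, j₂±m₂, J±M) = (0,2,2,4,0,4)
P² = 768/7
sum k=2..2:
  [2] +1/48 = 1/48
S = 1/48
C² = P²·S² = 1/21 ; C = +0.218218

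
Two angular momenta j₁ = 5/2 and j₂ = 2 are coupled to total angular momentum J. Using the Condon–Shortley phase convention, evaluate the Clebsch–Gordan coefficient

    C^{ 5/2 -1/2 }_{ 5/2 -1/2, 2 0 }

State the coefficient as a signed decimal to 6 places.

j₁+j₂−J=2  J+j₁−j₂=3  J−j₁+j₂=2  j₁+j₂+J+1=8
(j₁±m₁, j₂±m₂, J±M) = (2,3,2,2,2,3)
P² = 72/35
sum k=0..2:
  [0] +1/24 = 1/24
  [1] −1/2 = -1/2
  [2] +1/8 = 1/8
S = -1/3
C² = P²·S² = 8/35 ; C = -0.478091

−√(8/35) = -0.478091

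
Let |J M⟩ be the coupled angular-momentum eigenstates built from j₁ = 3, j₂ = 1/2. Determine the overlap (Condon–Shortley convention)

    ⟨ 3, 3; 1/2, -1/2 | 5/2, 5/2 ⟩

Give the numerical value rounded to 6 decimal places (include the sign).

j₁+j₂−J=1  J+j₁−j₂=5  J−j₁+j₂=0  j₁+j₂+J+1=7
(j₁±m₁, j₂±m₂, J±M) = (6,0,0,1,5,0)
P² = 86400/7
sum k=0..0:
  [0] +1/120 = 1/120
S = 1/120
C² = P²·S² = 6/7 ; C = +0.925820

+0.925820  (= +√(6/7))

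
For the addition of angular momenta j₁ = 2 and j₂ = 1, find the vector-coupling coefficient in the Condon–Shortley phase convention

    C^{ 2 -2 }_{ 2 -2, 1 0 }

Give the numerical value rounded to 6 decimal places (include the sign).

triangle: 1!×3!×1!/6! = 6/720
(j±m)!: 0!×4!×1!×1!×0!×4! = 576
prefactor² = (2J+1)×Δ×N² = 24
  k=1: −1/(1!×0!×3!×0!×0!×1!) = -1/6
Σ = -1/6  ⇒  CG² = 24×(-1/6)² = 2/3
CG = −√(2/3) = -0.816497

-0.816497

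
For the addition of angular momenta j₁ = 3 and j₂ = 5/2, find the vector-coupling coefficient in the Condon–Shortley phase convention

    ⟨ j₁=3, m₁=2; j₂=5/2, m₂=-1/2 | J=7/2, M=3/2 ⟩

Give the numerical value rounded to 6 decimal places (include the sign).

√[8·2!4!3!/10! · 5!1!2!3!5!2!] = √(1536/7)
  +(−1)^0/∏(0,2,1,2,3,1)! = 1/24  (running 1/24)
  +(−1)^1/∏(1,1,0,1,4,2)! = -1/48  (running 1/48)
⟨..|..⟩ = √(1536/7)·(1/48) = +0.308607

+√(2/21) ≈ +0.308607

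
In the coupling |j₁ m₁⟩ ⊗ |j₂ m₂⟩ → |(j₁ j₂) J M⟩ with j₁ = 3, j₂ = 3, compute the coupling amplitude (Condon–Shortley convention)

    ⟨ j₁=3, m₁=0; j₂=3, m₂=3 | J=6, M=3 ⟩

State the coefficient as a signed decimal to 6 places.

√[13·0!6!6!/13! · 3!3!6!0!9!3!] = √(671846400/11)
  +(−1)^0/∏(0,0,3,6,3,0)! = 1/25920  (running 1/25920)
⟨..|..⟩ = √(671846400/11)·(1/25920) = +0.301511

+√(1/11) = +0.301511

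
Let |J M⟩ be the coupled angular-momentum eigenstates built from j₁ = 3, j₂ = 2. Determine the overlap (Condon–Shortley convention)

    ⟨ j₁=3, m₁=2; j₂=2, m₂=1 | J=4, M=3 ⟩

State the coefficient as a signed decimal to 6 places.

+√(1/20) = +0.223607

triangle: 1!*5!*3!/10! = 720/3628800
(j±m)!: 5!*1!*3!*1!*7!*1! = 3628800
prefactor² = (2J+1)*Δ*N² = 6480
  k=0: +1/(0!*1!*1!*3!*4!*0!) = 1/144
  k=1: −1/(1!*0!*0!*2!*5!*1!) = -1/240
Σ = 1/360  ⇒  CG² = 6480*1/360² = 1/20
CG = +√(1/20) = +0.223607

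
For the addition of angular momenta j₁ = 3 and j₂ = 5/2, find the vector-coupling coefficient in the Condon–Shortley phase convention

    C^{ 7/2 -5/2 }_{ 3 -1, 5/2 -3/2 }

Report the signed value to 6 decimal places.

triangle: 2!*4!*3!/10! = 288/3628800
(j±m)!: 2!*4!*1!*4!*1!*6! = 829440
prefactor² = (2J+1)*Δ*N² = 18432/35
  k=0: +1/(0!*2!*4!*1!*0!*2!) = 1/96
  k=1: −1/(1!*1!*3!*0!*1!*3!) = -1/36
Σ = -5/288  ⇒  CG² = 18432/35*(-5/288)² = 10/63
CG = −√(10/63) = -0.398410

−√(10/63) = -0.398410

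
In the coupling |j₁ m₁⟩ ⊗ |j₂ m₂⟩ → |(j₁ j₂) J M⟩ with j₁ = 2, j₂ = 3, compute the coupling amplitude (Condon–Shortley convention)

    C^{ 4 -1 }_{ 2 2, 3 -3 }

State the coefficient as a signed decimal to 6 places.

+0.207020  (= +√(3/70))

√[9·1!3!5!/10! · 4!0!0!6!3!5!] = √(155520/7)
  +(−1)^0/∏(0,1,0,0,3,5)! = 1/720  (running 1/720)
⟨..|..⟩ = √(155520/7)·(1/720) = +0.207020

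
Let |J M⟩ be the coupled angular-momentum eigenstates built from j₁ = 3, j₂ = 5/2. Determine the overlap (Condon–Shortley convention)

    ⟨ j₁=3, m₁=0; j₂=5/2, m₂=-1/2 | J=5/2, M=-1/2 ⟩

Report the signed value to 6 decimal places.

j₁+j₂−J=3  J+j₁−j₂=3  J−j₁+j₂=2  j₁+j₂+J+1=9
(j₁±m₁, j₂±m₂, J±M) = (3,3,2,3,2,3)
P² = 216/35
sum k=0..2:
  [0] +1/72 = 1/72
  [1] −1/4 = -1/4
  [2] +1/8 = 1/8
S = -1/9
C² = P²·S² = 8/105 ; C = -0.276026

-0.276026  (= −√(8/105))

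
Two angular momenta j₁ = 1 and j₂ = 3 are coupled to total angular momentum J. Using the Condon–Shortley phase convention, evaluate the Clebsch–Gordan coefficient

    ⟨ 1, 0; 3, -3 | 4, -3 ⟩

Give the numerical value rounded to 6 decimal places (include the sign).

√[9·0!2!6!/9! · 1!1!0!6!1!7!] = √(129600)
  +(−1)^0/∏(0,0,1,0,1,6)! = 1/720  (running 1/720)
⟨..|..⟩ = √(129600)·(1/720) = +0.500000

+√(1/4) = +0.500000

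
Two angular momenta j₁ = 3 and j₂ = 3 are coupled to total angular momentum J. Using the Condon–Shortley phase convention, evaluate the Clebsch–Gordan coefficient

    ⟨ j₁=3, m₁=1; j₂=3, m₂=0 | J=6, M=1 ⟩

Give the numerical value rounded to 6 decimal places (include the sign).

+√(25/66) = +0.615457

j₁+j₂−J=0  J+j₁−j₂=6  J−j₁+j₂=6  j₁+j₂+J+1=13
(j₁±m₁, j₂±m₂, J±M) = (4,2,3,3,7,5)
P² = 12441600/11
sum k=0..0:
  [0] +1/1728 = 1/1728
S = 1/1728
C² = P²·S² = 25/66 ; C = +0.615457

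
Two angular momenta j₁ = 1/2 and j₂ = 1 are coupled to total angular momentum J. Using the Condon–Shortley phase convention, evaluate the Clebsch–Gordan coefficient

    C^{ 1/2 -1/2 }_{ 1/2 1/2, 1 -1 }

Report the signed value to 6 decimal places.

√[2·1!0!1!/3! · 1!0!0!2!0!1!] = √(2/3)
  +(−1)^0/∏(0,1,0,0,0,1)! = 1  (running 1)
⟨..|..⟩ = √(2/3)·(1) = +0.816497

+0.816497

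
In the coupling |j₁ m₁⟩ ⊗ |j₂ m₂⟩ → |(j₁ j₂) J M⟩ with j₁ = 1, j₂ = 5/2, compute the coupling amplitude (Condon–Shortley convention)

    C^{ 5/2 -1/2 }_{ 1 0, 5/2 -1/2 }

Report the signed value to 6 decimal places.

triangle: 1!×1!×4!/7! = 24/5040
(j±m)!: 1!×1!×2!×3!×2!×3! = 144
prefactor² = (2J+1)×Δ×N² = 144/35
  k=0: +1/(0!×1!×1!×2!×0!×2!) = 1/4
  k=1: −1/(1!×0!×0!×1!×1!×3!) = -1/6
Σ = 1/12  ⇒  CG² = 144/35×1/12² = 1/35
CG = +√(1/35) = +0.169031

+0.169031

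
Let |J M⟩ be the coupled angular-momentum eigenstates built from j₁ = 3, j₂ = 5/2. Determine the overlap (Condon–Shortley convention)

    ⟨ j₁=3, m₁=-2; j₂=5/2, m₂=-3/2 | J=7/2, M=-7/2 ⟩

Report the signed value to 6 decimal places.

j₁+j₂−J=2  J+j₁−j₂=4  J−j₁+j₂=3  j₁+j₂+J+1=10
(j₁±m₁, j₂±m₂, J±M) = (1,5,1,4,0,7)
P² = 9216
sum k=1..1:
  [1] −1/144 = -1/144
S = -1/144
C² = P²·S² = 4/9 ; C = -0.666667

-0.666667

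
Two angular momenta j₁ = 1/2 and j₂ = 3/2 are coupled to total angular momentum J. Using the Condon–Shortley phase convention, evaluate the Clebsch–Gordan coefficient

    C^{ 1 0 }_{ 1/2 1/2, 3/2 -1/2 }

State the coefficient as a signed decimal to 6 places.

j₁+j₂−J=1  J+j₁−j₂=0  J−j₁+j₂=2  j₁+j₂+J+1=4
(j₁±m₁, j₂±m₂, J±M) = (1,0,1,2,1,1)
P² = 1/2
sum k=0..0:
  [0] +1/1 = 1
S = 1
C² = P²·S² = 1/2 ; C = +0.707107

+√(1/2) = +0.707107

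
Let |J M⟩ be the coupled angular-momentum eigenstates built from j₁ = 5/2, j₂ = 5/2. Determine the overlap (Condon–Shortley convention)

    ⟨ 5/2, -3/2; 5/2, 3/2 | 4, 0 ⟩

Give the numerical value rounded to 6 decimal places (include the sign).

−√(9/28) = -0.566947

√[9·1!4!4!/10! · 1!4!4!1!4!4!] = √(82944/175)
  +(−1)^0/∏(0,1,4,4,0,0)! = 1/576  (running 1/576)
  +(−1)^1/∏(1,0,3,3,1,1)! = -1/36  (running -5/192)
⟨..|..⟩ = √(82944/175)·(-5/192) = -0.566947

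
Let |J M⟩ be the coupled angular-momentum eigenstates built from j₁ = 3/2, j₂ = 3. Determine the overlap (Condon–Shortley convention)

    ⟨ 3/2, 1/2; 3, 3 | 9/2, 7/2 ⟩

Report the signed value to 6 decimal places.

+√(1/3) = +0.577350

√[10·0!3!6!/10! · 2!1!6!0!8!1!] = √(691200)
  +(−1)^0/∏(0,0,1,6,2,0)! = 1/1440  (running 1/1440)
⟨..|..⟩ = √(691200)·(1/1440) = +0.577350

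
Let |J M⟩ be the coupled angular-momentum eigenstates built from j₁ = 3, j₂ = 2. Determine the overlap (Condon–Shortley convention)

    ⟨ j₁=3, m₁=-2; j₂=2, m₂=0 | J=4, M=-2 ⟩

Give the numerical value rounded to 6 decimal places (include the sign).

√[9·1!5!3!/10! · 1!5!2!2!2!6!] = √(8640/7)
  +(−1)^0/∏(0,1,5,2,0,1)! = 1/240  (running 1/240)
  +(−1)^1/∏(1,0,4,1,1,2)! = -1/48  (running -1/60)
⟨..|..⟩ = √(8640/7)·(-1/60) = -0.585540

−√(12/35) = -0.585540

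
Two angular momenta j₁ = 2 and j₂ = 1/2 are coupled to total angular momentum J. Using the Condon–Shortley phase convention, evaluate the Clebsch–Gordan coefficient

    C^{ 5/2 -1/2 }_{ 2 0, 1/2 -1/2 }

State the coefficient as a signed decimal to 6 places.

√[6·0!4!1!/6! · 2!2!0!1!2!3!] = √(48/5)
  +(−1)^0/∏(0,0,2,0,2,1)! = 1/4  (running 1/4)
⟨..|..⟩ = √(48/5)·(1/4) = +0.774597

+√(3/5) ≈ +0.774597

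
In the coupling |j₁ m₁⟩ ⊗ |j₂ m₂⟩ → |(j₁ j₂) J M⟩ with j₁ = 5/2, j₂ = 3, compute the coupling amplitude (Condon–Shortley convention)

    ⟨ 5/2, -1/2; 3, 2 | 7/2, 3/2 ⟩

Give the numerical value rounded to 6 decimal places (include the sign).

triangle: 2!*3!*4!/10! = 288/3628800
(j±m)!: 2!*3!*5!*1!*5!*2! = 345600
prefactor² = (2J+1)*Δ*N² = 1536/7
  k=1: −1/(1!*1!*2!*4!*1!*0!) = -1/48
  k=2: +1/(2!*0!*1!*3!*2!*1!) = 1/24
Σ = 1/48  ⇒  CG² = 1536/7*1/48² = 2/21
CG = +√(2/21) = +0.308607

+√(2/21) = +0.308607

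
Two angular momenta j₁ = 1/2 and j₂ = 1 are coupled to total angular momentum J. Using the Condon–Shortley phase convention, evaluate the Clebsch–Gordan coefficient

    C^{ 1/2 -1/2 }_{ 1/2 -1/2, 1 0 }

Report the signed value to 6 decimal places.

-0.577350

√[2·1!0!1!/3! · 0!1!1!1!0!1!] = √(1/3)
  +(−1)^1/∏(1,0,0,0,0,1)! = -1  (running -1)
⟨..|..⟩ = √(1/3)·(-1) = -0.577350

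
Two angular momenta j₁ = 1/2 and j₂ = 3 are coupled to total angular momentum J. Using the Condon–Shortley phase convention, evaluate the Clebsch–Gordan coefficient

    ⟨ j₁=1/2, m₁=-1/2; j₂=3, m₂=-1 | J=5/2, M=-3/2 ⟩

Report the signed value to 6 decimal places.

-0.534522  (= −√(2/7))

triangle: 1!·0!·5!/7! = 120/5040
(j±m)!: 0!·1!·2!·4!·1!·4! = 1152
prefactor² = (2J+1)·Δ·N² = 1152/7
  k=1: −1/(1!·0!·0!·1!·0!·4!) = -1/24
Σ = -1/24  ⇒  CG² = 1152/7·(-1/24)² = 2/7
CG = −√(2/7) = -0.534522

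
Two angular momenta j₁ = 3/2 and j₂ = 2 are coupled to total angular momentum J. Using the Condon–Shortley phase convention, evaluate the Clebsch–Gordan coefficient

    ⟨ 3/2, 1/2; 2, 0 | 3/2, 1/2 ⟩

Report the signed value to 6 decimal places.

−√(1/5) = -0.447214

√[4·2!1!2!/6! · 2!1!2!2!2!1!] = √(16/45)
  +(−1)^0/∏(0,2,1,2,0,0)! = 1/4  (running 1/4)
  +(−1)^1/∏(1,1,0,1,1,1)! = -1  (running -3/4)
⟨..|..⟩ = √(16/45)·(-3/4) = -0.447214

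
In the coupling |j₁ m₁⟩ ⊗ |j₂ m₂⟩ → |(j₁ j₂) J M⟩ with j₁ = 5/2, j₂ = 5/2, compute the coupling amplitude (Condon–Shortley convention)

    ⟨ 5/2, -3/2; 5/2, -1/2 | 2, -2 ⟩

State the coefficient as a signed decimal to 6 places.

√[5·3!2!2!/8! · 1!4!2!3!0!4!] = √(144/7)
  +(−1)^2/∏(2,1,2,0,0,2)! = 1/8  (running 1/8)
⟨..|..⟩ = √(144/7)·(1/8) = +0.566947

+0.566947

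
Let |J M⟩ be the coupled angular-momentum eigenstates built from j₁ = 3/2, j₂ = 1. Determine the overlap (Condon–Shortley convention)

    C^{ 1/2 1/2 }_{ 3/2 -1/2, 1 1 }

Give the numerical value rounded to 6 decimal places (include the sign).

+0.408248  (= +√(1/6))

j₁+j₂−J=2  J+j₁−j₂=1  J−j₁+j₂=0  j₁+j₂+J+1=4
(j₁±m₁, j₂±m₂, J±M) = (1,2,2,0,1,0)
P² = 2/3
sum k=2..2:
  [2] +1/2 = 1/2
S = 1/2
C² = P²·S² = 1/6 ; C = +0.408248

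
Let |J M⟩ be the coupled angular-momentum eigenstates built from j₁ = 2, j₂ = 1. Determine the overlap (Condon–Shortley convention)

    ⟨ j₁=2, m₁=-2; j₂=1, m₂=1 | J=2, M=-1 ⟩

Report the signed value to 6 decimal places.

−√(1/3) ≈ -0.577350

triangle: 1!×3!×1!/6! = 6/720
(j±m)!: 0!×4!×2!×0!×1!×3! = 288
prefactor² = (2J+1)×Δ×N² = 12
  k=1: −1/(1!×0!×3!×1!×0!×0!) = -1/6
Σ = -1/6  ⇒  CG² = 12×(-1/6)² = 1/3
CG = −√(1/3) = -0.577350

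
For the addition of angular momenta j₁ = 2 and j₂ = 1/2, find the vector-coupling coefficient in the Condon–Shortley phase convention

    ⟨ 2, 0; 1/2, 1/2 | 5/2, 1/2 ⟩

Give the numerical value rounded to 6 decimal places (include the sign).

+√(3/5) ≈ +0.774597

triangle: 0!*4!*1!/6! = 24/720
(j±m)!: 2!*2!*1!*0!*3!*2! = 48
prefactor² = (2J+1)*Δ*N² = 48/5
  k=0: +1/(0!*0!*2!*1!*2!*0!) = 1/4
Σ = 1/4  ⇒  CG² = 48/5*1/4² = 3/5
CG = +√(3/5) = +0.774597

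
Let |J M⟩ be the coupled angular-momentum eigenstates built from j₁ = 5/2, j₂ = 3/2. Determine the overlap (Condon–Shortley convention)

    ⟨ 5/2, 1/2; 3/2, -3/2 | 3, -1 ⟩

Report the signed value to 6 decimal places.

j₁+j₂−J=1  J+j₁−j₂=4  J−j₁+j₂=2  j₁+j₂+J+1=8
(j₁±m₁, j₂±m₂, J±M) = (3,2,0,3,2,4)
P² = 144/5
sum k=0..0:
  [0] +1/8 = 1/8
S = 1/8
C² = P²·S² = 9/20 ; C = +0.670820

+0.670820  (= +√(9/20))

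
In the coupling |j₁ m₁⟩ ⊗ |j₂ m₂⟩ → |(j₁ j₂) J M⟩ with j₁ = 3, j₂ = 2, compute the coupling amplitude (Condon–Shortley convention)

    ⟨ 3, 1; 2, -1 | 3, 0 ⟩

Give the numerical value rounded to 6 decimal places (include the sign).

+√(1/30) = +0.182574

triangle: 2!*4!*2!/9! = 96/362880
(j±m)!: 4!*2!*1!*3!*3!*3! = 10368
prefactor² = (2J+1)*Δ*N² = 96/5
  k=0: +1/(0!*2!*2!*1!*2!*1!) = 1/8
  k=1: −1/(1!*1!*1!*0!*3!*2!) = -1/12
Σ = 1/24  ⇒  CG² = 96/5*1/24² = 1/30
CG = +√(1/30) = +0.182574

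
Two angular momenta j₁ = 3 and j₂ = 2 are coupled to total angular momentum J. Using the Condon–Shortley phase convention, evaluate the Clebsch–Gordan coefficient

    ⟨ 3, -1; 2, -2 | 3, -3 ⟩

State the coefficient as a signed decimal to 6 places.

+√(1/6) = +0.408248

j₁+j₂−J=2  J+j₁−j₂=4  J−j₁+j₂=2  j₁+j₂+J+1=9
(j₁±m₁, j₂±m₂, J±M) = (2,4,0,4,0,6)
P² = 1536
sum k=0..0:
  [0] +1/96 = 1/96
S = 1/96
C² = P²·S² = 1/6 ; C = +0.408248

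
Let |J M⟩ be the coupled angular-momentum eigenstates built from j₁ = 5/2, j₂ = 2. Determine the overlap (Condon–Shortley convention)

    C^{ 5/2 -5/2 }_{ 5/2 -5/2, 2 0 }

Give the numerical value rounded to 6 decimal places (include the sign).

triangle: 2!×3!×2!/8! = 24/40320
(j±m)!: 0!×5!×2!×2!×0!×5! = 57600
prefactor² = (2J+1)×Δ×N² = 1440/7
  k=2: +1/(2!×0!×3!×0!×0!×2!) = 1/24
Σ = 1/24  ⇒  CG² = 1440/7×1/24² = 5/14
CG = +√(5/14) = +0.597614

+0.597614  (= +√(5/14))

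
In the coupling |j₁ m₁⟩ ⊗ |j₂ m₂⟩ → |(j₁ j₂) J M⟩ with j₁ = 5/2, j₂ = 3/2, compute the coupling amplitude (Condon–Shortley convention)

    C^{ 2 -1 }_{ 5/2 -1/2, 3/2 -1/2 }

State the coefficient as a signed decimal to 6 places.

√[5·2!3!1!/7! · 2!3!1!2!1!3!] = √(12/7)
  +(−1)^0/∏(0,2,3,1,0,0)! = 1/12  (running 1/12)
  +(−1)^1/∏(1,1,2,0,1,1)! = -1/2  (running -5/12)
⟨..|..⟩ = √(12/7)·(-5/12) = -0.545545

−√(25/84) ≈ -0.545545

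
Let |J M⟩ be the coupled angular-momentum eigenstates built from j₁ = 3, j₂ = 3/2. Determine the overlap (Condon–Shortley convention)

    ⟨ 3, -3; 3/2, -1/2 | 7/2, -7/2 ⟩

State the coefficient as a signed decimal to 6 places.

−√(2/3) = -0.816497

√[8·1!5!2!/9! · 0!6!1!2!0!7!] = √(38400)
  +(−1)^1/∏(1,0,5,0,0,2)! = -1/240  (running -1/240)
⟨..|..⟩ = √(38400)·(-1/240) = -0.816497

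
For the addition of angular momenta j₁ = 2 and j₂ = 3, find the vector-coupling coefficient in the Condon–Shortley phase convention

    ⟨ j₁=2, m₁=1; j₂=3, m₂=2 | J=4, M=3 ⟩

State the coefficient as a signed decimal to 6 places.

−√(1/20) ≈ -0.223607

j₁+j₂−J=1  J+j₁−j₂=3  J−j₁+j₂=5  j₁+j₂+J+1=10
(j₁±m₁, j₂±m₂, J±M) = (3,1,5,1,7,1)
P² = 6480
sum k=0..1:
  [0] +1/240 = 1/240
  [1] −1/144 = -1/144
S = -1/360
C² = P²·S² = 1/20 ; C = -0.223607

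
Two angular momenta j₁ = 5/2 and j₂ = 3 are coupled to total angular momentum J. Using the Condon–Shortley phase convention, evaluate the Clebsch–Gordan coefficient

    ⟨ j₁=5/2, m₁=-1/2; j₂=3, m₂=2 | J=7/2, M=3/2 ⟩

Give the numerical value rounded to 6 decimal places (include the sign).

+0.308607

triangle: 2!*3!*4!/10! = 288/3628800
(j±m)!: 2!*3!*5!*1!*5!*2! = 345600
prefactor² = (2J+1)*Δ*N² = 1536/7
  k=1: −1/(1!*1!*2!*4!*1!*0!) = -1/48
  k=2: +1/(2!*0!*1!*3!*2!*1!) = 1/24
Σ = 1/48  ⇒  CG² = 1536/7*1/48² = 2/21
CG = +√(2/21) = +0.308607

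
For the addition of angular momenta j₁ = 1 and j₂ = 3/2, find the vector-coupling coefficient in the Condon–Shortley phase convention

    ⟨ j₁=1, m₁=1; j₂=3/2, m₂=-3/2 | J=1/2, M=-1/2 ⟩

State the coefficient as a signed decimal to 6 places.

triangle: 2!·0!·1!/4! = 2/24
(j±m)!: 2!·0!·0!·3!·0!·1! = 12
prefactor² = (2J+1)·Δ·N² = 2
  k=0: +1/(0!·2!·0!·0!·0!·1!) = 1/2
Σ = 1/2  ⇒  CG² = 2·1/2² = 1/2
CG = +√(1/2) = +0.707107

+0.707107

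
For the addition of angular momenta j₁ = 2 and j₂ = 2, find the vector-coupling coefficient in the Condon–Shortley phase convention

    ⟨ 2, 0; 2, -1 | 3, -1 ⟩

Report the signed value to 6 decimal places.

j₁+j₂−J=1  J+j₁−j₂=3  J−j₁+j₂=3  j₁+j₂+J+1=8
(j₁±m₁, j₂±m₂, J±M) = (2,2,1,3,2,4)
P² = 36/5
sum k=0..1:
  [0] +1/4 = 1/4
  [1] −1/12 = -1/12
S = 1/6
C² = P²·S² = 1/5 ; C = +0.447214

+0.447214  (= +√(1/5))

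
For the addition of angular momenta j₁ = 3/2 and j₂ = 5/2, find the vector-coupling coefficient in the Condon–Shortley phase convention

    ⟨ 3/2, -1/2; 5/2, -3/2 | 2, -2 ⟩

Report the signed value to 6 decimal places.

-0.617213  (= −√(8/21))

triangle: 2!*1!*3!/7! = 12/5040
(j±m)!: 1!*2!*1!*4!*0!*4! = 1152
prefactor² = (2J+1)*Δ*N² = 96/7
  k=1: −1/(1!*1!*1!*0!*0!*3!) = -1/6
Σ = -1/6  ⇒  CG² = 96/7*(-1/6)² = 8/21
CG = −√(8/21) = -0.617213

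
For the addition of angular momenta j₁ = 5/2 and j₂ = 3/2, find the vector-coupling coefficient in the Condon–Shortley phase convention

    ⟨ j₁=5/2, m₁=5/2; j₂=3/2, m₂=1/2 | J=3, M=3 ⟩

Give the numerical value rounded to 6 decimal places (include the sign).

√[7·1!4!2!/8! · 5!0!2!1!6!0!] = √(1440)
  +(−1)^0/∏(0,1,0,2,4,0)! = 1/48  (running 1/48)
⟨..|..⟩ = √(1440)·(1/48) = +0.790569

+√(5/8) = +0.790569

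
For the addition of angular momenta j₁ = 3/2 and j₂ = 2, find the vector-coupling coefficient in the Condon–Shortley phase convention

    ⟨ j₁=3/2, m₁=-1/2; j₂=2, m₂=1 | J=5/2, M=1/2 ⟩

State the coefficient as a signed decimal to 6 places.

j₁+j₂−J=1  J+j₁−j₂=2  J−j₁+j₂=3  j₁+j₂+J+1=7
(j₁±m₁, j₂±m₂, J±M) = (1,2,3,1,3,2)
P² = 72/35
sum k=0..1:
  [0] +1/12 = 1/12
  [1] −1/2 = -1/2
S = -5/12
C² = P²·S² = 5/14 ; C = -0.597614

-0.597614  (= −√(5/14))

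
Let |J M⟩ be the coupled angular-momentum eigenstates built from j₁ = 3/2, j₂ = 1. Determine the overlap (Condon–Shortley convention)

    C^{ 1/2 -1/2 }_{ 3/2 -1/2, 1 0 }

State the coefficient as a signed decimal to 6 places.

triangle: 2!×1!×0!/4! = 2/24
(j±m)!: 1!×2!×1!×1!×0!×1! = 2
prefactor² = (2J+1)×Δ×N² = 1/3
  k=1: −1/(1!×1!×1!×0!×0!×0!) = -1
Σ = -1  ⇒  CG² = 1/3×(-1)² = 1/3
CG = −√(1/3) = -0.577350

−√(1/3) ≈ -0.577350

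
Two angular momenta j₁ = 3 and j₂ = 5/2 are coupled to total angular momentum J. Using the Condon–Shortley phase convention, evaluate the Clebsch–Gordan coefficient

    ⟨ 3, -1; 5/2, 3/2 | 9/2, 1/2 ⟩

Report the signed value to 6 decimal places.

-0.594588  (= −√(35/99))

j₁+j₂−J=1  J+j₁−j₂=5  J−j₁+j₂=4  j₁+j₂+J+1=11
(j₁±m₁, j₂±m₂, J±M) = (2,4,4,1,5,4)
P² = 184320/77
sum k=0..1:
  [0] +1/576 = 1/576
  [1] −1/72 = -1/72
S = -7/576
C² = P²·S² = 35/99 ; C = -0.594588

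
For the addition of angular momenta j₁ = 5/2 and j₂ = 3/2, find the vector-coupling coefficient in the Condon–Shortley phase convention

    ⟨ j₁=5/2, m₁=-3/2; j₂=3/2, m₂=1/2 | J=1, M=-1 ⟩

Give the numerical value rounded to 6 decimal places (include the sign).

+√(3/10) ≈ +0.547723

triangle: 3!*2!*0!/6! = 12/720
(j±m)!: 1!*4!*2!*1!*0!*2! = 96
prefactor² = (2J+1)*Δ*N² = 24/5
  k=2: +1/(2!*1!*2!*0!*0!*0!) = 1/4
Σ = 1/4  ⇒  CG² = 24/5*1/4² = 3/10
CG = +√(3/10) = +0.547723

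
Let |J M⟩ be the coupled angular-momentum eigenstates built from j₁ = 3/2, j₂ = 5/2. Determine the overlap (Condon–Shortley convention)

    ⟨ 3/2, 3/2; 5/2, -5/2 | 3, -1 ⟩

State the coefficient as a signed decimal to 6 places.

+0.353553

j₁+j₂−J=1  J+j₁−j₂=2  J−j₁+j₂=4  j₁+j₂+J+1=8
(j₁±m₁, j₂±m₂, J±M) = (3,0,0,5,2,4)
P² = 288
sum k=0..0:
  [0] +1/48 = 1/48
S = 1/48
C² = P²·S² = 1/8 ; C = +0.353553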